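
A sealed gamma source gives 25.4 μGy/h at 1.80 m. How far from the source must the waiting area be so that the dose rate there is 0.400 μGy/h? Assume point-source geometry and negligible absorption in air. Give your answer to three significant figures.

Since intensity falls as 1/r², d₂ = d₁·√(I₁/I₂).
I₁/I₂ = 25.4/0.400 = 63.50, so d₂ = 1.80 × √63.50 = 14.34 m.

14.3 m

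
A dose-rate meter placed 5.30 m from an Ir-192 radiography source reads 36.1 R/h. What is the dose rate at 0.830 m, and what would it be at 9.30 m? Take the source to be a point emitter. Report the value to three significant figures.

Using I₁d₁² = I₂d₂²,
At 0.830 m: (5.30/0.830)² = 40.78, so 36.1 × 40.78 = 1472 R/h
At 9.30 m: (0.830/9.30)² = 0.007965, so 1472 × 0.007965 = 11.72 R/h.

1470 R/h; 11.7 R/h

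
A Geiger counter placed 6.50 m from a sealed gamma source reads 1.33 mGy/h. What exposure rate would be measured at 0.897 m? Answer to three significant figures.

Since intensity falls as 1/r², scaling from 6.50 m to 0.897 m:
(6.50/0.897)² = 52.51, so 1.33 × 52.51 = 69.84 mGy/h.

69.8 mGy/h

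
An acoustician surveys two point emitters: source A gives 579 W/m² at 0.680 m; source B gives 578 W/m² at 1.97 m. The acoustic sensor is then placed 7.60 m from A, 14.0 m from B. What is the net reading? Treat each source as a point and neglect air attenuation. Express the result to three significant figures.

16.1 W/m²

Each source contributes Iᵢ·(dᵢ/rᵢ)²; contributions add.
A: 579 × (0.680/7.60)² = 4.635 W/m²
B: 578 × (1.97/14.0)² = 11.44 W/m²
Total = 4.635 + 11.44 = 16.07 W/m².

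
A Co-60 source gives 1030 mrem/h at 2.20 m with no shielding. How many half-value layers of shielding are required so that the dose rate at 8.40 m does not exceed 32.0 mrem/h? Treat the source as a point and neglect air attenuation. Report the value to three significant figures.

At 8.40 m, distance alone gives 1030 × (2.20/8.40)² = 1030 × 0.06859 = 70.65 mrem/h.
Further attenuation needed: 70.65/32.0 = 2.208.
n = log₂(2.208) = 1.143 half-value layers.

1.14 half-value layers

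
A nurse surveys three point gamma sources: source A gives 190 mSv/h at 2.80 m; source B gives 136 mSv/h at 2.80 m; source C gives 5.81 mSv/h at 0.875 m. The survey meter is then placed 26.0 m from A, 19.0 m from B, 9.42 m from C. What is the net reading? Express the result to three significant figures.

5.21 mSv/h

Each source contributes Iᵢ·(dᵢ/rᵢ)²; contributions add.
A: 190 × (2.80/26.0)² = 2.204 mSv/h
B: 136 × (2.80/19.0)² = 2.954 mSv/h
C: 5.81 × (0.875/9.42)² = 0.05013 mSv/h
Total = 2.204 + 2.954 + 0.05013 = 5.208 mSv/h.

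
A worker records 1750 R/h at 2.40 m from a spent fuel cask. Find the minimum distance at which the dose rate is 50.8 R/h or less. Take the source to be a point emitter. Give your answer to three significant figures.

Intensity scales as (d₁/d₂)², so d₂ = d₁·√(I₁/I₂).
I₁/I₂ = 1750/50.8 = 34.45, so d₂ = 2.40 × √34.45 = 14.09 m.

14.1 m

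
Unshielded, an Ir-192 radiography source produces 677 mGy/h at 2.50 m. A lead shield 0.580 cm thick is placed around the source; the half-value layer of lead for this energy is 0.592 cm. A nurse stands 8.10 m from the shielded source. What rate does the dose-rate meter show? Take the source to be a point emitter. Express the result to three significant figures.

32.7 mGy/h

Distance alone: 677 × (2.50/8.10)² = 677 × 0.09526 = 64.49 mGy/h.
Shield: 0.580/0.592 = 0.9797 half-value layers → attenuation 2^(−0.9797) = 0.5071.
Combined: 64.49 × 0.5071 = 32.70 mGy/h.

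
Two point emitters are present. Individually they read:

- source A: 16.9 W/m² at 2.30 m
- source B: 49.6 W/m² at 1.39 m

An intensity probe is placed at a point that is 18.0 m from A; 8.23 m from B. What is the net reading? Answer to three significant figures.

By superposition, sum each source's inverse-square contribution:
A: 16.9 × (2.30/18.0)² = 0.2759 W/m²
B: 49.6 × (1.39/8.23)² = 1.415 W/m²
Total = 0.2759 + 1.415 = 1.691 W/m².

1.69 W/m²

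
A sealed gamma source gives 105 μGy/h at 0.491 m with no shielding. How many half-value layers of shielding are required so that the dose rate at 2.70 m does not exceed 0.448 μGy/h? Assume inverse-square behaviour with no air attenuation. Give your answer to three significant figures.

At 2.70 m, distance alone gives 105 × (0.491/2.70)² = 105 × 0.03307 = 3.472 μGy/h.
Further attenuation needed: 3.472/0.448 = 7.750.
n = log₂(7.750) = 2.954 half-value layers.

2.95 half-value layers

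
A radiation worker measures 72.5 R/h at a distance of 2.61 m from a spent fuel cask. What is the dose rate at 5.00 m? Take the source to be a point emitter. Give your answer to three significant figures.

19.8 R/h

Intensity scales as (d₁/d₂)², so the rate at 5.00 m is
(2.61/5.00)² = 0.2725, so 72.5 × 0.2725 = 19.76 R/h.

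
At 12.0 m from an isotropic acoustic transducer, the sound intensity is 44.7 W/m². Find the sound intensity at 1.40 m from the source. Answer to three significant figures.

3280 W/m²

Applying the 1/r² law, the rate at 1.40 m is
44.7 × (12.0/1.40)² = 44.7 × 73.47 = 3284 W/m².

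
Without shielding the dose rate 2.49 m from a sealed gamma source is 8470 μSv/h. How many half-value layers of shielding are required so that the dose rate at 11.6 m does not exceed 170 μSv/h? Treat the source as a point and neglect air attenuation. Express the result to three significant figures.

At 11.6 m, distance alone gives 8470 × (2.49/11.6)² = 8470 × 0.04608 = 390.3 μSv/h.
Further attenuation needed: 390.3/170 = 2.296.
n = log₂(2.296) = 1.199 half-value layers.

1.20 half-value layers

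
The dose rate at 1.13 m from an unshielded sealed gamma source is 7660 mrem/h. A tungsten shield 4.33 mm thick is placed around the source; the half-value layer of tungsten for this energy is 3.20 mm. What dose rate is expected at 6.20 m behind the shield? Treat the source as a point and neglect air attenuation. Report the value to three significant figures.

Distance alone: 7660 × (1.13/6.20)² = 7660 × 0.03322 = 254.5 mrem/h.
Shield: 4.33/3.20 = 1.353 half-value layers → attenuation 2^(−1.353) = 0.3915.
Combined: 254.5 × 0.3915 = 99.64 mrem/h.

99.6 mrem/h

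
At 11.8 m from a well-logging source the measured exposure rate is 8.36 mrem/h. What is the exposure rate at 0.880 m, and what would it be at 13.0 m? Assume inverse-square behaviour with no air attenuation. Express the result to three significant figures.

1500 mrem/h; 6.89 mrem/h

Using I₁d₁² = I₂d₂²,
At 0.880 m: 8.36 × (11.8/0.880)² = 8.36 × 179.8 = 1503 mrem/h
At 13.0 m: 1503 × (0.880/13.0)² = 1503 × 0.004582 = 6.887 mrem/h.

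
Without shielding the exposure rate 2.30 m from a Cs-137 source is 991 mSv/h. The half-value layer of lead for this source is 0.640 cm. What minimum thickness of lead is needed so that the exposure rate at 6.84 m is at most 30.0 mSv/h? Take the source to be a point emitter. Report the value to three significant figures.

At 6.84 m, distance alone gives (2.30/6.84)² = 0.1131, so 991 × 0.1131 = 112.1 mSv/h.
Further attenuation needed: 112.1/30.0 = 3.737.
n = log₂(3.737) = 1.902 half-value layers.
Thickness = 1.902 × 0.640 cm = 1.217 cm.

1.22 cm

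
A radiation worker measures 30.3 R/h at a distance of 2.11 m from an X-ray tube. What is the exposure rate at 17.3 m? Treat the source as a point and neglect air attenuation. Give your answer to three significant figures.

Applying the 1/r² law, the rate at 17.3 m is
30.3 × (2.11/17.3)² = 30.3 × 0.01488 = 0.4509 R/h.

0.451 R/h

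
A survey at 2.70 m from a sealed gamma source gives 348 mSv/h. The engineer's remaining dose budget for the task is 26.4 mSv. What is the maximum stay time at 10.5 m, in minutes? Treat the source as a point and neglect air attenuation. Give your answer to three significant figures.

68.8 min

Using I₁d₁² = I₂d₂², rate at 10.5 m:
(2.70/10.5)² = 0.06612, so 348 × 0.06612 = 23.01 mSv/h.
Stay time = 26.4 mSv ÷ 23.01 mSv/h = 1.147 h = 68.82 min.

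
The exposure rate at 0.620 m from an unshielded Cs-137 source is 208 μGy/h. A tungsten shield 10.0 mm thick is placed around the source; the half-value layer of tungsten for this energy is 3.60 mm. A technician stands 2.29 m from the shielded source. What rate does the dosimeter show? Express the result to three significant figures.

2.22 μGy/h

Distance alone: (0.620/2.29)² = 0.07330, so 208 × 0.07330 = 15.25 μGy/h.
Shield: 10.0/3.60 = 2.778 half-value layers → attenuation 2^(−2.778) = 0.1458.
Combined: 15.25 × 0.1458 = 2.223 μGy/h.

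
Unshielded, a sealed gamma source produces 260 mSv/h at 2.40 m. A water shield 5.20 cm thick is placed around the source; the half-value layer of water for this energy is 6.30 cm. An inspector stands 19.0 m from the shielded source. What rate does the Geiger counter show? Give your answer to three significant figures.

2.34 mSv/h

Distance alone: 260 × (2.40/19.0)² = 260 × 0.01596 = 4.150 mSv/h.
Shield: 5.20/6.30 = 0.8254 half-value layers → attenuation 2^(−0.8254) = 0.5643.
Combined: 4.150 × 0.5643 = 2.342 mSv/h.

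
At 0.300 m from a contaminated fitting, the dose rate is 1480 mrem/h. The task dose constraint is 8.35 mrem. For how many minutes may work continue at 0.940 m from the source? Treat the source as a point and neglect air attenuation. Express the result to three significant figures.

3.32 min

Applying the 1/r² law, rate at 0.940 m:
(0.300/0.940)² = 0.1019, so 1480 × 0.1019 = 150.8 mrem/h.
Stay time = 8.35 mrem ÷ 150.8 mrem/h = 0.05537 h = 3.322 min.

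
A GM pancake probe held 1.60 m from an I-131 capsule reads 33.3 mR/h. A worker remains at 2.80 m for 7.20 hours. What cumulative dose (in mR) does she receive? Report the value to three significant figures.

78.3 mR

Intensity scales as (d₁/d₂)², so rate at 2.80 m:
33.3 × (1.60/2.80)² = 33.3 × 0.3265 = 10.87 mR/h.
Dose = rate × time = 10.87 mR/h × 7.200 h = 78.26 mR.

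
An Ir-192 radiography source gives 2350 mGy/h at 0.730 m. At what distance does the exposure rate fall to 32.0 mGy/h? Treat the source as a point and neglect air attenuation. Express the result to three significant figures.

6.26 m

Intensity scales as (d₁/d₂)², so d₂ = d₁·√(I₁/I₂).
I₁/I₂ = 2350/32.0 = 73.44, so d₂ = 0.730 × √73.44 = 6.256 m.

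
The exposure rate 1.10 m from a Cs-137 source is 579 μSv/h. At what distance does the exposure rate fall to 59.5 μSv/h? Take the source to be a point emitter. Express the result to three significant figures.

Using I₁d₁² = I₂d₂², d₂ = d₁·√(I₁/I₂).
I₁/I₂ = 579/59.5 = 9.731, so d₂ = 1.10 × √9.731 = 3.431 m.

3.43 m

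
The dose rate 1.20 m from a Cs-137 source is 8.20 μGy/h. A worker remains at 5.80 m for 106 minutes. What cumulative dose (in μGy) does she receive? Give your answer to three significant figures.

0.620 μGy

Since intensity falls as 1/r², rate at 5.80 m:
(1.20/5.80)² = 0.04281, so 8.20 × 0.04281 = 0.3510 μGy/h.
Dose = rate × time = 0.3510 μGy/h × 1.767 h = 0.6202 μGy.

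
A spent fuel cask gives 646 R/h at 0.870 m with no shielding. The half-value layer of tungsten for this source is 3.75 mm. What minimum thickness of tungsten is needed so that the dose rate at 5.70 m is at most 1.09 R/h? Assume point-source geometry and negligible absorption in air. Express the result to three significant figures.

At 5.70 m, distance alone gives 646 × (0.870/5.70)² = 646 × 0.02330 = 15.05 R/h.
Further attenuation needed: 15.05/1.09 = 13.81.
n = log₂(13.81) = 3.788 half-value layers.
Thickness = 3.788 × 3.75 mm = 14.21 mm.

14.2 mm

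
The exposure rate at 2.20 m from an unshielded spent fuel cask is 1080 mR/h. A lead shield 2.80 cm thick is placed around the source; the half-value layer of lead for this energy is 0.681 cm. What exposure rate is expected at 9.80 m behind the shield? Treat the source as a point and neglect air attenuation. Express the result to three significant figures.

3.15 mR/h

Distance alone: 1080 × (2.20/9.80)² = 1080 × 0.05040 = 54.43 mR/h.
Shield: 2.80/0.681 = 4.112 half-value layers → attenuation 2^(−4.112) = 0.05783.
Combined: 54.43 × 0.05783 = 3.148 mR/h.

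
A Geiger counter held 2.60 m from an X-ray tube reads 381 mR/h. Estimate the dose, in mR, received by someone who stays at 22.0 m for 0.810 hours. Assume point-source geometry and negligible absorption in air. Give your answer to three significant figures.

By the inverse-square law, rate at 22.0 m:
381 × (2.60/22.0)² = 381 × 0.01397 = 5.323 mR/h.
Dose = rate × time = 5.323 mR/h × 0.8100 h = 4.312 mR.

4.31 mR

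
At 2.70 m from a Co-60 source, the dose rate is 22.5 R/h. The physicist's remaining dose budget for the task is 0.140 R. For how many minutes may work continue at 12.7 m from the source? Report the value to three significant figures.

8.26 min

Intensity scales as (d₁/d₂)², so rate at 12.7 m:
22.5 × (2.70/12.7)² = 22.5 × 0.04520 = 1.017 R/h.
Stay time = 0.140 R ÷ 1.017 R/h = 0.1377 h = 8.262 min.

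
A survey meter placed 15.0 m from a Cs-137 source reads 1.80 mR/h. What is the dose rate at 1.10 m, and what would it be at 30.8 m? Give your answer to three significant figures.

335 mR/h; 0.427 mR/h

Using I₁d₁² = I₂d₂²,
At 1.10 m: 1.80 × (15.0/1.10)² = 1.80 × 186.0 = 334.8 mR/h
At 30.8 m: (1.10/30.8)² = 0.001276, so 334.8 × 0.001276 = 0.4272 mR/h.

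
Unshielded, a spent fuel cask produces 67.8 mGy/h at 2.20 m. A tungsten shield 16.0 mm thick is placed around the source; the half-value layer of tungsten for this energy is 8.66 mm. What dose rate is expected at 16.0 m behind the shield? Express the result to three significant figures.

0.356 mGy/h

Distance alone: (2.20/16.0)² = 0.01891, so 67.8 × 0.01891 = 1.282 mGy/h.
Shield: 16.0/8.66 = 1.848 half-value layers → attenuation 2^(−1.848) = 0.2778.
Combined: 1.282 × 0.2778 = 0.3561 mGy/h.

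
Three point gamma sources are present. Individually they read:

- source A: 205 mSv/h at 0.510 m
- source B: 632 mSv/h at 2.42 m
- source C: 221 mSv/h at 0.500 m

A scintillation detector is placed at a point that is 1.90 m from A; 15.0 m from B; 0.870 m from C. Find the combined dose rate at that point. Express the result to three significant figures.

Each source contributes Iᵢ·(dᵢ/rᵢ)²; contributions add.
A: 205 × (0.510/1.90)² = 14.77 mSv/h
B: 632 × (2.42/15.0)² = 16.45 mSv/h
C: 221 × (0.500/0.870)² = 73.00 mSv/h
Total = 14.77 + 16.45 + 73.00 = 104.2 mSv/h.

104 mSv/h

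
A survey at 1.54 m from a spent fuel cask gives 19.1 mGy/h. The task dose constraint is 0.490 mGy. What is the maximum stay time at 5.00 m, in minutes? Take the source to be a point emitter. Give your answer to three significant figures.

16.2 min

Applying the 1/r² law, rate at 5.00 m:
(1.54/5.00)² = 0.09486, so 19.1 × 0.09486 = 1.812 mGy/h.
Stay time = 0.490 mGy ÷ 1.812 mGy/h = 0.2704 h = 16.22 min.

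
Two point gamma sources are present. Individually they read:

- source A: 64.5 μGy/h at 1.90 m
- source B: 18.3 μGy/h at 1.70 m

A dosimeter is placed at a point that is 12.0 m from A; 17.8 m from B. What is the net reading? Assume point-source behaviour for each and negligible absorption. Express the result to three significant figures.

By superposition, sum each source's inverse-square contribution:
A: 64.5 × (1.90/12.0)² = 1.617 μGy/h
B: 18.3 × (1.70/17.8)² = 0.1669 μGy/h
Total = 1.617 + 0.1669 = 1.784 μGy/h.

1.78 μGy/h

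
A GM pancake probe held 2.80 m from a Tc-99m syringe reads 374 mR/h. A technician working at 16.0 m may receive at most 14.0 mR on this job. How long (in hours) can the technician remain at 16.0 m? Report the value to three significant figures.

1.22 h

Intensity scales as (d₁/d₂)², so rate at 16.0 m:
374 × (2.80/16.0)² = 374 × 0.03062 = 11.45 mR/h.
Stay time = 14.0 mR ÷ 11.45 mR/h = 1.223 h.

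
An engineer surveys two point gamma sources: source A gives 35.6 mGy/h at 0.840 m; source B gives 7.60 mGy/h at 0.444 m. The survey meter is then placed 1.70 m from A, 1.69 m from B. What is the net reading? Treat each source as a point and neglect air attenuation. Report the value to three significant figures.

9.22 mGy/h

By superposition, sum each source's inverse-square contribution:
A: 35.6 × (0.840/1.70)² = 8.692 mGy/h
B: 7.60 × (0.444/1.69)² = 0.5246 mGy/h
Total = 8.692 + 0.5246 = 9.217 mGy/h.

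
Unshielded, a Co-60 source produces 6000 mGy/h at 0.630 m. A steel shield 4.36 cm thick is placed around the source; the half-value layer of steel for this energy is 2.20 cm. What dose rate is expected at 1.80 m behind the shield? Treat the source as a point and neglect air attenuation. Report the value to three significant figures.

Distance alone: (0.630/1.80)² = 0.1225, so 6000 × 0.1225 = 735.0 mGy/h.
Shield: 4.36/2.20 = 1.982 half-value layers → attenuation 2^(−1.982) = 0.2531.
Combined: 735.0 × 0.2531 = 186.0 mGy/h.

186 mGy/h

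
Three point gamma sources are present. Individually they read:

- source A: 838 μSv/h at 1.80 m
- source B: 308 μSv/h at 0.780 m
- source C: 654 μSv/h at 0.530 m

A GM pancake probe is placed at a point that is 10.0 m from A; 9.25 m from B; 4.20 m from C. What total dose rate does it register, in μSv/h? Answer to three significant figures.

39.8 μSv/h

By superposition, sum each source's inverse-square contribution:
A: 838 × (1.80/10.0)² = 27.15 μSv/h
B: 308 × (0.780/9.25)² = 2.190 μSv/h
C: 654 × (0.530/4.20)² = 10.41 μSv/h
Total = 27.15 + 2.190 + 10.41 = 39.75 μSv/h.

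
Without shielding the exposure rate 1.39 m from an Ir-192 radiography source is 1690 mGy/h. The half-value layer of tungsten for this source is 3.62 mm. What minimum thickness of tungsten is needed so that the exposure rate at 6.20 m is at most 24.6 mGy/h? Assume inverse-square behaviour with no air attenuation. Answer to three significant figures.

6.47 mm

At 6.20 m, distance alone gives (1.39/6.20)² = 0.05026, so 1690 × 0.05026 = 84.94 mGy/h.
Further attenuation needed: 84.94/24.6 = 3.453.
n = log₂(3.453) = 1.788 half-value layers.
Thickness = 1.788 × 3.62 mm = 6.473 mm.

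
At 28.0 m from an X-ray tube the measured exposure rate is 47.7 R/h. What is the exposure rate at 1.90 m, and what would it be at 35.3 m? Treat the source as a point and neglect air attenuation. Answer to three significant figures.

Intensity scales as (d₁/d₂)², so
At 1.90 m: 47.7 × (28.0/1.90)² = 47.7 × 217.2 = 10360 R/h
At 35.3 m: 10360 × (1.90/35.3)² = 10360 × 0.002897 = 30.01 R/h.

10400 R/h; 30.0 R/h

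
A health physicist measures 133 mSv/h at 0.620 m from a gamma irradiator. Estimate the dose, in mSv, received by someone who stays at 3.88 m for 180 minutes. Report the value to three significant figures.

Since intensity falls as 1/r², rate at 3.88 m:
(0.620/3.88)² = 0.02553, so 133 × 0.02553 = 3.395 mSv/h.
Dose = rate × time = 3.395 mSv/h × 3.000 h = 10.19 mSv.

10.2 mSv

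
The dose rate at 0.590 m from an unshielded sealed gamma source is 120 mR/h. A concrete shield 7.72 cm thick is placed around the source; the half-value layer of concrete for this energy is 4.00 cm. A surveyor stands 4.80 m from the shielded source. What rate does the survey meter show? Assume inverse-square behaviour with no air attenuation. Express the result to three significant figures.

Distance alone: (0.590/4.80)² = 0.01511, so 120 × 0.01511 = 1.813 mR/h.
Shield: 7.72/4.00 = 1.930 half-value layers → attenuation 2^(−1.930) = 0.2624.
Combined: 1.813 × 0.2624 = 0.4757 mR/h.

0.476 mR/h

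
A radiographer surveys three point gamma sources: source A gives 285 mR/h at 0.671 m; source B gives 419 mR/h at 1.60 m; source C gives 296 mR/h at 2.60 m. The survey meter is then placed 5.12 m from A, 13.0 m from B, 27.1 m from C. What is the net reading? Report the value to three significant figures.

14.0 mR/h

By superposition, sum each source's inverse-square contribution:
A: 285 × (0.671/5.12)² = 4.895 mR/h
B: 419 × (1.60/13.0)² = 6.347 mR/h
C: 296 × (2.60/27.1)² = 2.725 mR/h
Total = 4.895 + 6.347 + 2.725 = 13.97 mR/h.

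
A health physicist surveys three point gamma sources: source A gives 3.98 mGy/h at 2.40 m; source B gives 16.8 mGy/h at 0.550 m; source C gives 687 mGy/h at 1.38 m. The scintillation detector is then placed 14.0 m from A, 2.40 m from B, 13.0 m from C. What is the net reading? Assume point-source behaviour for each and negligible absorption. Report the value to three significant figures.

8.74 mGy/h

By superposition, sum each source's inverse-square contribution:
A: 3.98 × (2.40/14.0)² = 0.1170 mGy/h
B: 16.8 × (0.550/2.40)² = 0.8823 mGy/h
C: 687 × (1.38/13.0)² = 7.742 mGy/h
Total = 0.1170 + 0.8823 + 7.742 = 8.741 mGy/h.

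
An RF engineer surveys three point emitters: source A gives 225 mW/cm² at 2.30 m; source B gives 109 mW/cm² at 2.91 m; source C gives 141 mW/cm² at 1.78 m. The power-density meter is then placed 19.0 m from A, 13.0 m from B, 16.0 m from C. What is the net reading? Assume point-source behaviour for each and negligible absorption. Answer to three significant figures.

By superposition, sum each source's inverse-square contribution:
A: 225 × (2.30/19.0)² = 3.297 mW/cm²
B: 109 × (2.91/13.0)² = 5.462 mW/cm²
C: 141 × (1.78/16.0)² = 1.745 mW/cm²
Total = 3.297 + 5.462 + 1.745 = 10.50 mW/cm².

10.5 mW/cm²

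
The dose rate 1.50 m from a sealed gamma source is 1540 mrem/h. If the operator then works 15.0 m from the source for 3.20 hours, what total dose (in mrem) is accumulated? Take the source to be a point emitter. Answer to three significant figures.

Using I₁d₁² = I₂d₂², rate at 15.0 m:
(1.50/15.0)² = 0.01000, so 1540 × 0.01000 = 15.40 mrem/h.
Dose = rate × time = 15.40 mrem/h × 3.200 h = 49.28 mrem.

49.3 mrem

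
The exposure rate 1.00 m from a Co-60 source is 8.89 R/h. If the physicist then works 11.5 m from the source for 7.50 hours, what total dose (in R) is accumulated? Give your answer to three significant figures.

By the inverse-square law, rate at 11.5 m:
(1.00/11.5)² = 0.007561, so 8.89 × 0.007561 = 0.06722 R/h.
Dose = rate × time = 0.06722 R/h × 7.500 h = 0.5041 R.

0.504 R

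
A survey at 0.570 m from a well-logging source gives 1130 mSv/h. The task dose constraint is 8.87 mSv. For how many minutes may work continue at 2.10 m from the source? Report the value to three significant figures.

Applying the 1/r² law, rate at 2.10 m:
1130 × (0.570/2.10)² = 1130 × 0.07367 = 83.25 mSv/h.
Stay time = 8.87 mSv ÷ 83.25 mSv/h = 0.1065 h = 6.390 min.

6.39 min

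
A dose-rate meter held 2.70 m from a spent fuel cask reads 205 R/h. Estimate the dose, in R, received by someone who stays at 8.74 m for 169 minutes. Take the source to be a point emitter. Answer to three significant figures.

55.1 R

Since intensity falls as 1/r², rate at 8.74 m:
(2.70/8.74)² = 0.09543, so 205 × 0.09543 = 19.56 R/h.
Dose = rate × time = 19.56 R/h × 2.817 h = 55.10 R.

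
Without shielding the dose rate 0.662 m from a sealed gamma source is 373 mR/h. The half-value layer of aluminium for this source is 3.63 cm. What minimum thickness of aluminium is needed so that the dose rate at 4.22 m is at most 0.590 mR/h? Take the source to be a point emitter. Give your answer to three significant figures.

14.4 cm

At 4.22 m, distance alone gives 373 × (0.662/4.22)² = 373 × 0.02461 = 9.180 mR/h.
Further attenuation needed: 9.180/0.590 = 15.56.
n = log₂(15.56) = 3.960 half-value layers.
Thickness = 3.960 × 3.63 cm = 14.37 cm.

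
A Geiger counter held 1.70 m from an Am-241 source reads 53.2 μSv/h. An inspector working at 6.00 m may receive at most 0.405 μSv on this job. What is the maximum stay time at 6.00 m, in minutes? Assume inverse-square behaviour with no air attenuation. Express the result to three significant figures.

5.69 min

Applying the 1/r² law, rate at 6.00 m:
53.2 × (1.70/6.00)² = 53.2 × 0.08028 = 4.271 μSv/h.
Stay time = 0.405 μSv ÷ 4.271 μSv/h = 0.09483 h = 5.690 min.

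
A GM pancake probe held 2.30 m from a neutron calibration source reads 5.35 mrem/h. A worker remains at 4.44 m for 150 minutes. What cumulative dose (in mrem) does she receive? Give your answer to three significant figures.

3.59 mrem

Since intensity falls as 1/r², rate at 4.44 m:
(2.30/4.44)² = 0.2683, so 5.35 × 0.2683 = 1.435 mrem/h.
Dose = rate × time = 1.435 mrem/h × 2.500 h = 3.588 mrem.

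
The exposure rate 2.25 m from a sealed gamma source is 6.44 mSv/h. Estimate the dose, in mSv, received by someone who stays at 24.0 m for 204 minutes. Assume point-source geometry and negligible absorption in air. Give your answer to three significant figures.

Since intensity falls as 1/r², rate at 24.0 m:
6.44 × (2.25/24.0)² = 6.44 × 0.008789 = 0.05660 mSv/h.
Dose = rate × time = 0.05660 mSv/h × 3.400 h = 0.1924 mSv.

0.192 mSv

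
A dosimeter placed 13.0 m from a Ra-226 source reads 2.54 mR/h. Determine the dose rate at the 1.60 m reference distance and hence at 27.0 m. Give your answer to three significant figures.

168 mR/h; 0.589 mR/h

Since intensity falls as 1/r²,
At 1.60 m: 2.54 × (13.0/1.60)² = 2.54 × 66.02 = 167.7 mR/h
At 27.0 m: 167.7 × (1.60/27.0)² = 167.7 × 0.003512 = 0.5890 mR/h.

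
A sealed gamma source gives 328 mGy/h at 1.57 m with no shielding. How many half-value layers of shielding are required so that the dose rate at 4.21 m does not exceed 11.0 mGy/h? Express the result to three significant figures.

2.05 half-value layers

At 4.21 m, distance alone gives (1.57/4.21)² = 0.1391, so 328 × 0.1391 = 45.62 mGy/h.
Further attenuation needed: 45.62/11.0 = 4.147.
n = log₂(4.147) = 2.052 half-value layers.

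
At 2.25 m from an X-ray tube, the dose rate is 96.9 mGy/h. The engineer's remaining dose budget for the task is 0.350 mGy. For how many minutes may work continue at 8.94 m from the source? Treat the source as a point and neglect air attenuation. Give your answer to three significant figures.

3.42 min

Since intensity falls as 1/r², rate at 8.94 m:
(2.25/8.94)² = 0.06334, so 96.9 × 0.06334 = 6.138 mGy/h.
Stay time = 0.350 mGy ÷ 6.138 mGy/h = 0.05702 h = 3.421 min.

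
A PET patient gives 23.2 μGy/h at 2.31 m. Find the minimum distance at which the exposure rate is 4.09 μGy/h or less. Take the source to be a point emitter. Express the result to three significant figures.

5.50 m

Applying the 1/r² law, d₂ = d₁·√(I₁/I₂).
I₁/I₂ = 23.2/4.09 = 5.672, so d₂ = 2.31 × √5.672 = 5.501 m.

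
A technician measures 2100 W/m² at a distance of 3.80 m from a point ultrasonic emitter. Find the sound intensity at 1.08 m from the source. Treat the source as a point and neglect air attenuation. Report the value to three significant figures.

By the inverse-square law, the rate at 1.08 m is
2100 × (3.80/1.08)² = 2100 × 12.38 = 26000 W/m².

26000 W/m²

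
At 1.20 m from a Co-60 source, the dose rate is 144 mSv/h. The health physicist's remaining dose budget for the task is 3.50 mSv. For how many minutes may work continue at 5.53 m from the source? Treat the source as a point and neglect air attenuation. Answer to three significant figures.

By the inverse-square law, rate at 5.53 m:
144 × (1.20/5.53)² = 144 × 0.04709 = 6.781 mSv/h.
Stay time = 3.50 mSv ÷ 6.781 mSv/h = 0.5161 h = 30.97 min.

31.0 min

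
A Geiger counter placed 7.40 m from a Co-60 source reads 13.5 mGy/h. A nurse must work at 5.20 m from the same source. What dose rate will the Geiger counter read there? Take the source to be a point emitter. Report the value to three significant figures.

By the inverse-square law, scaling from 7.40 m to 5.20 m:
13.5 × (7.40/5.20)² = 13.5 × 2.025 = 27.34 mGy/h.

27.3 mGy/h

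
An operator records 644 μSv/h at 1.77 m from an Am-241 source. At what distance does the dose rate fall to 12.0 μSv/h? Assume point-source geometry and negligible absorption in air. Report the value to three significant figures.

Intensity scales as (d₁/d₂)², so d₂ = d₁·√(I₁/I₂).
I₁/I₂ = 644/12.0 = 53.67, so d₂ = 1.77 × √53.67 = 12.97 m.

13.0 m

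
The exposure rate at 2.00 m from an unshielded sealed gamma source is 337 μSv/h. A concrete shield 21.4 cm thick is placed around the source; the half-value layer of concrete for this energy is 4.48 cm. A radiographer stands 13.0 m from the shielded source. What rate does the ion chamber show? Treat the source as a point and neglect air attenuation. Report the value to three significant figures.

0.291 μSv/h

Distance alone: 337 × (2.00/13.0)² = 337 × 0.02367 = 7.977 μSv/h.
Shield: 21.4/4.48 = 4.777 half-value layers → attenuation 2^(−4.777) = 0.03647.
Combined: 7.977 × 0.03647 = 0.2909 μSv/h.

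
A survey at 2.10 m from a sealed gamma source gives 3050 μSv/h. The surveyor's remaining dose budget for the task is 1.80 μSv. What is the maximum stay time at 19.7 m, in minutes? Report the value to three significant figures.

Using I₁d₁² = I₂d₂², rate at 19.7 m:
(2.10/19.7)² = 0.01136, so 3050 × 0.01136 = 34.65 μSv/h.
Stay time = 1.80 μSv ÷ 34.65 μSv/h = 0.05195 h = 3.117 min.

3.12 min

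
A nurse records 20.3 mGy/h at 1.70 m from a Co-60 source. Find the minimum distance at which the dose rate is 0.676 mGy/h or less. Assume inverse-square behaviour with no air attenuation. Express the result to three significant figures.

Applying the 1/r² law, d₂ = d₁·√(I₁/I₂).
I₁/I₂ = 20.3/0.676 = 30.03, so d₂ = 1.70 × √30.03 = 9.316 m.

9.32 m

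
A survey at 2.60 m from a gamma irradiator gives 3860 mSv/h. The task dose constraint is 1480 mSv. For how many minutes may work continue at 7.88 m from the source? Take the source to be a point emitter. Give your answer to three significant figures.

211 min

Applying the 1/r² law, rate at 7.88 m:
(2.60/7.88)² = 0.1089, so 3860 × 0.1089 = 420.4 mSv/h.
Stay time = 1480 mSv ÷ 420.4 mSv/h = 3.520 h = 211.2 min.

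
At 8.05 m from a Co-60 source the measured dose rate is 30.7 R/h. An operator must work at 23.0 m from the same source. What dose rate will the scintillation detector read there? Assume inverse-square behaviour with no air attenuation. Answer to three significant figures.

Applying the 1/r² law, scaling from 8.05 m to 23.0 m:
(8.05/23.0)² = 0.1225, so 30.7 × 0.1225 = 3.761 R/h.

3.76 R/h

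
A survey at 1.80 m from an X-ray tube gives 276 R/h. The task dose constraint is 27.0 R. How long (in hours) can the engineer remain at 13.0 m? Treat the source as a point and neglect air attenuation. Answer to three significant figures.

Intensity scales as (d₁/d₂)², so rate at 13.0 m:
(1.80/13.0)² = 0.01917, so 276 × 0.01917 = 5.291 R/h.
Stay time = 27.0 R ÷ 5.291 R/h = 5.103 h.

5.10 h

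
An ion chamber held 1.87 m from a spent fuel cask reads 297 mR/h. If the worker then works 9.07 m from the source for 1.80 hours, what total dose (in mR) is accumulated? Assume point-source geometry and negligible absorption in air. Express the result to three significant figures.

Intensity scales as (d₁/d₂)², so rate at 9.07 m:
(1.87/9.07)² = 0.04251, so 297 × 0.04251 = 12.63 mR/h.
Dose = rate × time = 12.63 mR/h × 1.800 h = 22.73 mR.

22.7 mR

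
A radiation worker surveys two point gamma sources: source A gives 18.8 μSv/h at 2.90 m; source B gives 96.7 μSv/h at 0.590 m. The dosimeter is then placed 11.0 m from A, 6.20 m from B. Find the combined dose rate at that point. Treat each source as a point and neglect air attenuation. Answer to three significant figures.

By superposition, sum each source's inverse-square contribution:
A: 18.8 × (2.90/11.0)² = 1.307 μSv/h
B: 96.7 × (0.590/6.20)² = 0.8757 μSv/h
Total = 1.307 + 0.8757 = 2.183 μSv/h.

2.18 μSv/h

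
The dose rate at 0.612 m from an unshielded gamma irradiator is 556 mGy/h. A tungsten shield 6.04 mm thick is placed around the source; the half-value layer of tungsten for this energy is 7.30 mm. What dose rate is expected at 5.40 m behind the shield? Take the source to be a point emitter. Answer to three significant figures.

4.02 mGy/h

Distance alone: 556 × (0.612/5.40)² = 556 × 0.01284 = 7.139 mGy/h.
Shield: 6.04/7.30 = 0.8274 half-value layers → attenuation 2^(−0.8274) = 0.5635.
Combined: 7.139 × 0.5635 = 4.023 mGy/h.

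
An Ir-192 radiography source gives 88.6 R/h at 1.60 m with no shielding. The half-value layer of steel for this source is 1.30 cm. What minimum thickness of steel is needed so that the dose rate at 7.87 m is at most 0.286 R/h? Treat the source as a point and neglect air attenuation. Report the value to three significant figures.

At 7.87 m, distance alone gives (1.60/7.87)² = 0.04133, so 88.6 × 0.04133 = 3.662 R/h.
Further attenuation needed: 3.662/0.286 = 12.80.
n = log₂(12.80) = 3.678 half-value layers.
Thickness = 3.678 × 1.30 cm = 4.781 cm.

4.78 cm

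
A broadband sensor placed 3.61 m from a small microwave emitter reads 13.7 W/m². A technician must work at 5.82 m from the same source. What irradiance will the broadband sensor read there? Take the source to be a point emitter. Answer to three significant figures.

By the inverse-square law, scaling from 3.61 m to 5.82 m:
(3.61/5.82)² = 0.3847, so 13.7 × 0.3847 = 5.270 W/m².

5.27 W/m²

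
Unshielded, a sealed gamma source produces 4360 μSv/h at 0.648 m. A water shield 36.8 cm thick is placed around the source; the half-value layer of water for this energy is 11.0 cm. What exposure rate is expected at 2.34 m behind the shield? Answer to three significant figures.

32.9 μSv/h

Distance alone: 4360 × (0.648/2.34)² = 4360 × 0.07669 = 334.4 μSv/h.
Shield: 36.8/11.0 = 3.345 half-value layers → attenuation 2^(−3.345) = 0.09841.
Combined: 334.4 × 0.09841 = 32.91 μSv/h.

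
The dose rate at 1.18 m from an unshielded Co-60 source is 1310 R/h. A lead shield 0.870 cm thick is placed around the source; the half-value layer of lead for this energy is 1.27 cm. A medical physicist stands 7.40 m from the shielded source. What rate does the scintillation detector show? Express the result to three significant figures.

20.7 R/h

Distance alone: (1.18/7.40)² = 0.02543, so 1310 × 0.02543 = 33.31 R/h.
Shield: 0.870/1.27 = 0.6850 half-value layers → attenuation 2^(−0.6850) = 0.6220.
Combined: 33.31 × 0.6220 = 20.72 R/h.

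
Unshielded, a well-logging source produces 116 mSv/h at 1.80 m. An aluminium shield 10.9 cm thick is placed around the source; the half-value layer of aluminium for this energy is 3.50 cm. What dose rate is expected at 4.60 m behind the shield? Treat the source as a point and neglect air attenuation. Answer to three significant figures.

Distance alone: 116 × (1.80/4.60)² = 116 × 0.1531 = 17.76 mSv/h.
Shield: 10.9/3.50 = 3.114 half-value layers → attenuation 2^(−3.114) = 0.1155.
Combined: 17.76 × 0.1155 = 2.051 mSv/h.

2.05 mSv/h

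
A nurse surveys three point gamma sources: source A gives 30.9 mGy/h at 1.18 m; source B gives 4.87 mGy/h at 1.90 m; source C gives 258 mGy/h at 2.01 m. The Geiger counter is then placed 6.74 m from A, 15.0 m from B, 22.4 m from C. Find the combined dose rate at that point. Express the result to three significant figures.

Each source contributes Iᵢ·(dᵢ/rᵢ)²; contributions add.
A: 30.9 × (1.18/6.74)² = 0.9471 mGy/h
B: 4.87 × (1.90/15.0)² = 0.07814 mGy/h
C: 258 × (2.01/22.4)² = 2.077 mGy/h
Total = 0.9471 + 0.07814 + 2.077 = 3.102 mGy/h.

3.10 mGy/h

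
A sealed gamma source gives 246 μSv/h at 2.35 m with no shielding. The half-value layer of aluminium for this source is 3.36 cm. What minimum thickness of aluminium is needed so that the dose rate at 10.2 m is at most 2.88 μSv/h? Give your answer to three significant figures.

At 10.2 m, distance alone gives 246 × (2.35/10.2)² = 246 × 0.05308 = 13.06 μSv/h.
Further attenuation needed: 13.06/2.88 = 4.535.
n = log₂(4.535) = 2.181 half-value layers.
Thickness = 2.181 × 3.36 cm = 7.328 cm.

7.33 cm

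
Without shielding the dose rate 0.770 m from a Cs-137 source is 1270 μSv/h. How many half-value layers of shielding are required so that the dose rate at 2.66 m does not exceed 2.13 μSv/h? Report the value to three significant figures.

At 2.66 m, distance alone gives (0.770/2.66)² = 0.08380, so 1270 × 0.08380 = 106.4 μSv/h.
Further attenuation needed: 106.4/2.13 = 49.95.
n = log₂(49.95) = 5.642 half-value layers.

5.64 half-value layers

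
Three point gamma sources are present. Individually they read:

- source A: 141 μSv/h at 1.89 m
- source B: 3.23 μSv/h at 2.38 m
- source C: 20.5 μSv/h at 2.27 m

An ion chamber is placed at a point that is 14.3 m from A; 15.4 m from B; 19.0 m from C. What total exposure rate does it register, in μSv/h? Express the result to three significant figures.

Each source contributes Iᵢ·(dᵢ/rᵢ)²; contributions add.
A: 141 × (1.89/14.3)² = 2.463 μSv/h
B: 3.23 × (2.38/15.4)² = 0.07715 μSv/h
C: 20.5 × (2.27/19.0)² = 0.2926 μSv/h
Total = 2.463 + 0.07715 + 0.2926 = 2.833 μSv/h.

2.83 μSv/h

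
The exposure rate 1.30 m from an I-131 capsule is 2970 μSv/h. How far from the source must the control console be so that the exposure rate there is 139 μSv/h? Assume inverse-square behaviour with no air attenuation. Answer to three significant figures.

By the inverse-square law, d₂ = d₁·√(I₁/I₂).
I₁/I₂ = 2970/139 = 21.37, so d₂ = 1.30 × √21.37 = 6.010 m.

6.01 m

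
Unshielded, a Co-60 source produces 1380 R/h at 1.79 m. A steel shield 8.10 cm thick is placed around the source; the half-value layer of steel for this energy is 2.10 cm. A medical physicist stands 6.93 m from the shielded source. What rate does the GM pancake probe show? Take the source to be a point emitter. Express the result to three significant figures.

Distance alone: 1380 × (1.79/6.93)² = 1380 × 0.06672 = 92.07 R/h.
Shield: 8.10/2.10 = 3.857 half-value layers → attenuation 2^(−3.857) = 0.06901.
Combined: 92.07 × 0.06901 = 6.354 R/h.

6.35 R/h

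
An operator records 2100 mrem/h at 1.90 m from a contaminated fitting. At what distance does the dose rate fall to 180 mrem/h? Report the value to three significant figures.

6.49 m

By the inverse-square law, d₂ = d₁·√(I₁/I₂).
I₁/I₂ = 2100/180 = 11.67, so d₂ = 1.90 × √11.67 = 6.491 m.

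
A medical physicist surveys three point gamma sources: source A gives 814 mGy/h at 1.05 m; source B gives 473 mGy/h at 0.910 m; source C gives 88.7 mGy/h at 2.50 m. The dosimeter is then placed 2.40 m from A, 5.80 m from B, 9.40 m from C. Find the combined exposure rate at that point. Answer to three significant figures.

Each source contributes Iᵢ·(dᵢ/rᵢ)²; contributions add.
A: 814 × (1.05/2.40)² = 155.8 mGy/h
B: 473 × (0.910/5.80)² = 11.64 mGy/h
C: 88.7 × (2.50/9.40)² = 6.274 mGy/h
Total = 155.8 + 11.64 + 6.274 = 173.7 mGy/h.

174 mGy/h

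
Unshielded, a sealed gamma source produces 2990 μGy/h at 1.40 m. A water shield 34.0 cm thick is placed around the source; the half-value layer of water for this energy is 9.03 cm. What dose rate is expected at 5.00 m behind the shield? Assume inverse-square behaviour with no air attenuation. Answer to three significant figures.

Distance alone: 2990 × (1.40/5.00)² = 2990 × 0.07840 = 234.4 μGy/h.
Shield: 34.0/9.03 = 3.765 half-value layers → attenuation 2^(−3.765) = 0.07356.
Combined: 234.4 × 0.07356 = 17.24 μGy/h.

17.2 μGy/h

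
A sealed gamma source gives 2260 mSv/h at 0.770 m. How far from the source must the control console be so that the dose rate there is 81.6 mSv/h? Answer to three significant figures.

Using I₁d₁² = I₂d₂², d₂ = d₁·√(I₁/I₂).
I₁/I₂ = 2260/81.6 = 27.70, so d₂ = 0.770 × √27.70 = 4.053 m.

4.05 m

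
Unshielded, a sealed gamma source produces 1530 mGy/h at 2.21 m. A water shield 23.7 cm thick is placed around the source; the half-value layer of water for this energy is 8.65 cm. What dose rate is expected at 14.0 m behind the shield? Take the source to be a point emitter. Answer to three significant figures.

Distance alone: (2.21/14.0)² = 0.02492, so 1530 × 0.02492 = 38.13 mGy/h.
Shield: 23.7/8.65 = 2.740 half-value layers → attenuation 2^(−2.740) = 0.1497.
Combined: 38.13 × 0.1497 = 5.708 mGy/h.

5.71 mGy/h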